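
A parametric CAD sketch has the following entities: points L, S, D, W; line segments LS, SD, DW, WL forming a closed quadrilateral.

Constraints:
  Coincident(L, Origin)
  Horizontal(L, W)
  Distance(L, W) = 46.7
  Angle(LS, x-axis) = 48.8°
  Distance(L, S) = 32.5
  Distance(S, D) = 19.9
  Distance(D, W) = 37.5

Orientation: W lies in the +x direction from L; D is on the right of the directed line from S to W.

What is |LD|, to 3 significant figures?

12.9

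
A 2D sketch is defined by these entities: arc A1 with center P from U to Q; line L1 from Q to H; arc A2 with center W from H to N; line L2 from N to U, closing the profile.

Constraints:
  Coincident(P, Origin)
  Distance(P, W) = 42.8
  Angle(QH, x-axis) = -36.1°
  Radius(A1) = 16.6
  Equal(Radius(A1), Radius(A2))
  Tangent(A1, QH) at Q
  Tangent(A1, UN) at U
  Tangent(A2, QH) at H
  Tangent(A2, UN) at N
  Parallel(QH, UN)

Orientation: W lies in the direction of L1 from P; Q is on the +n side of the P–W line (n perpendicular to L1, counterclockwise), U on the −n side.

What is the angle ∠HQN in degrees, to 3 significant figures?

37.8°

The slot axis is L1's direction at -36.1°, so u = (cos -36.1°, sin -36.1°) = (0.808, -0.589) and n = (−sin -36.1°, cos -36.1°) = (0.589, 0.808). P is at the origin and W lies 42.8 along u from P, so W = 42.8·u = (34.6, -25.2). Tangency of A1 to both parallel lines with radius 16.6 puts Q and U at P ± 16.6·n: Q = (9.78, 13.4), U = (-9.78, -13.4). Equal radii place H and N the same way about W: H = W + 16.6·n = (44.4, -11.8), N = W − 16.6·n = (24.8, -38.6). Then cos ∠HQN = QH·QN / (|QH||QN|), giving 37.8°.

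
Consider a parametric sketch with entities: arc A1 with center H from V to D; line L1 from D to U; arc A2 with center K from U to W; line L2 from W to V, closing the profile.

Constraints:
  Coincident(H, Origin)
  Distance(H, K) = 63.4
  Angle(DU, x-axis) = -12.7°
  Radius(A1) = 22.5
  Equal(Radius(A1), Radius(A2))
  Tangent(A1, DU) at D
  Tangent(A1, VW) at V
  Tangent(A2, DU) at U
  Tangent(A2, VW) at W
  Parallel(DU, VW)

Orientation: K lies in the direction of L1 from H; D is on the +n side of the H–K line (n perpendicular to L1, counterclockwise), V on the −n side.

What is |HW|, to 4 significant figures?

67.27

Tangency of A1 to both parallel lines with radius 22.5 puts D and V at H ± 22.5·n: D = (4.947, 21.95), V = (-4.947, -21.95). Equal radii place U and W the same way about K: U = K + 22.5·n = (66.80, 8.011), W = K − 22.5·n = (56.90, -35.89). Then |HW| = |W − H| = 67.27.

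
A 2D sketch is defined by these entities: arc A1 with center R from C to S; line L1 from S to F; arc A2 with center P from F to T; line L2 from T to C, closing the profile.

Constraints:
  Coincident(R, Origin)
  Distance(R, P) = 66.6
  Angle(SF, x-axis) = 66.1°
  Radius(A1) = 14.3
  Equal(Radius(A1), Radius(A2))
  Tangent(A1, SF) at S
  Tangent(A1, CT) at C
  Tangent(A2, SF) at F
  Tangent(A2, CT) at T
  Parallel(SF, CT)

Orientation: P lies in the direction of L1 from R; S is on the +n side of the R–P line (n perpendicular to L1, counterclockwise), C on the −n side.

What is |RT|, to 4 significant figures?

68.12

Tangency of A1 to both parallel lines with radius 14.3 puts S and C at R ± 14.3·n: S = (-13.07, 5.794), C = (13.07, -5.794). Equal radii place F and T the same way about P: F = P + 14.3·n = (13.91, 66.68), T = P − 14.3·n = (40.06, 55.10). Then |RT| = |T − R| = 68.12.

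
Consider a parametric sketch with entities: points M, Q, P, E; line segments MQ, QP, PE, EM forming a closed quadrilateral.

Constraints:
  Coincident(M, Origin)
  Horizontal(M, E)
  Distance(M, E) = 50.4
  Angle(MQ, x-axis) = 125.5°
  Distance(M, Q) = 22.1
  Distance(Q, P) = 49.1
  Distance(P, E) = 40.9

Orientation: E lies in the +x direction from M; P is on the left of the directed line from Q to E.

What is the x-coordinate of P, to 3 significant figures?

32.5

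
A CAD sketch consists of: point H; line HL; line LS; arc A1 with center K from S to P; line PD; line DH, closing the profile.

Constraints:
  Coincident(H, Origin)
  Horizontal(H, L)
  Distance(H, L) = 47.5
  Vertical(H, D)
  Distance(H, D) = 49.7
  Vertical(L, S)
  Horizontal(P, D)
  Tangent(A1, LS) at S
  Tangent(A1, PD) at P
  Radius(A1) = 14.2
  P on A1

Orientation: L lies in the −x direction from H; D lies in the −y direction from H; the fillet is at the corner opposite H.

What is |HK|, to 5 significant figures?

48.674

H is at the origin; HL is horizontal with |HL| = 47.5 and L on the −x side, so L = (-47.500, 0.0000). H and D share the same x with |HD| = 49.7 and D on the −y side, so D = (0.0000, -49.700). The virtual corner opposite H is at (-47.500, -49.700). Tangency of A1 to LS means the radius KS is perpendicular to LS and since A1 is tangent to PD there, KP ⟂ PD, with radius 14.2, so the center K sits 14.2 in from both sides at K = (-33.300, -35.500). Then |HK| = |K − H| = 48.674.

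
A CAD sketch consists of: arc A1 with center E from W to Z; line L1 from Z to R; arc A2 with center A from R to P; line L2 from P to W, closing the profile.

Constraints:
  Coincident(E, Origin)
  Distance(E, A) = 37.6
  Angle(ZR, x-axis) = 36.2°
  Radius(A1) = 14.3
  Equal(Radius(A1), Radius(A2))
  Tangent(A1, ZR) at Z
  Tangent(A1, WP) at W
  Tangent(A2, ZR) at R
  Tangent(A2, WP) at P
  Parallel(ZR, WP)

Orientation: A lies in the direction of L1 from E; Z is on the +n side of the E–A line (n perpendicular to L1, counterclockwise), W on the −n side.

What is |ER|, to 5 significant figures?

40.227

Tangency of A1 to both parallel lines with radius 14.3 puts Z and W at E ± 14.3·n: Z = (-8.4457, 11.540), W = (8.4457, -11.540). Equal radii place R and P the same way about A: R = A + 14.3·n = (21.896, 33.746), P = A − 14.3·n = (38.787, 10.667). Then |ER| = |R − E| = 40.227.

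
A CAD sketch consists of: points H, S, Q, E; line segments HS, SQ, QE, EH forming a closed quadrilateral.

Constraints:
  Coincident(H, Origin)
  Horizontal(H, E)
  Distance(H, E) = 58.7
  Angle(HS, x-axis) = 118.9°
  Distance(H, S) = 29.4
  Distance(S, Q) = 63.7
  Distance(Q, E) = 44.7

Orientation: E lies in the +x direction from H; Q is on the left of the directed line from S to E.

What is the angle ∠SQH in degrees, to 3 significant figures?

26.7°

H is at the origin; H and E share the same y with |HE| = 58.7 and E in +x, so E = (58.7, 0). HS runs at 118.9° with |HS| = 29.4, so S = (-14.2, 25.7). Q is determined by |SQ| = 63.7 and |QE| = 44.7 together: it lies at the intersection of circle(S, 63.7) and circle(E, 44.7). With |SE| = 77.3, the foot of the radical line on SE is 52.0 from S and the perpendicular offset is √(63.7² − 52.0²) = 36.8. Taking the left-of-SE solution: Q = (47.1, 43.2).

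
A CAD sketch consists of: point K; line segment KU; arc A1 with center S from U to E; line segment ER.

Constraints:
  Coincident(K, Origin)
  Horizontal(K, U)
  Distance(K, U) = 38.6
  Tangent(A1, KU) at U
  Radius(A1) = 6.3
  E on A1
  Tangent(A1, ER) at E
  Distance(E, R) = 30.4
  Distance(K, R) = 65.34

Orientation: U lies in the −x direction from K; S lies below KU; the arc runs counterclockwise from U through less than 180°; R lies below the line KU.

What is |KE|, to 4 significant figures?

44.40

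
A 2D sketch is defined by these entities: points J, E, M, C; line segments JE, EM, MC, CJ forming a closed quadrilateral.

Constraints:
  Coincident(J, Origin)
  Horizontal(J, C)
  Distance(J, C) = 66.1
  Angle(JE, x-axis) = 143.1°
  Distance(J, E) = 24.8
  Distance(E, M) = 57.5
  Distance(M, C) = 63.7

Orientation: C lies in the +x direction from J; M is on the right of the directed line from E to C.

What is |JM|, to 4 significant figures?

35.19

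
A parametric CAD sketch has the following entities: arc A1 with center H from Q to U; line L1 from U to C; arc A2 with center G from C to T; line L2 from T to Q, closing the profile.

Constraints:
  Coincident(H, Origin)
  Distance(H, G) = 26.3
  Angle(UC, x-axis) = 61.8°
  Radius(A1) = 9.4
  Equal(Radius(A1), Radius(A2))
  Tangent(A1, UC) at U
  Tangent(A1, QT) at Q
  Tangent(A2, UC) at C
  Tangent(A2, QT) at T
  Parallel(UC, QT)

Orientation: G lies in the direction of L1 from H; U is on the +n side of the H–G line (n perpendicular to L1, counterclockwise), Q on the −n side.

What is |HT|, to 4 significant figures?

27.93

The slot axis is L1's direction at 61.8°, so u = (cos 61.8°, sin 61.8°) = (0.4726, 0.8813) and n = (−sin 61.8°, cos 61.8°) = (-0.8813, 0.4726). H is at the origin and G lies 26.3 along u from H, so G = 26.3·u = (12.43, 23.18). Tangency of A1 to both parallel lines with radius 9.4 puts U and Q at H ± 9.4·n: U = (-8.284, 4.442), Q = (8.284, -4.442). Equal radii place C and T the same way about G: C = G + 9.4·n = (4.144, 27.62), T = G − 9.4·n = (20.71, 18.74). Then |HT| = |T − H| = 27.93.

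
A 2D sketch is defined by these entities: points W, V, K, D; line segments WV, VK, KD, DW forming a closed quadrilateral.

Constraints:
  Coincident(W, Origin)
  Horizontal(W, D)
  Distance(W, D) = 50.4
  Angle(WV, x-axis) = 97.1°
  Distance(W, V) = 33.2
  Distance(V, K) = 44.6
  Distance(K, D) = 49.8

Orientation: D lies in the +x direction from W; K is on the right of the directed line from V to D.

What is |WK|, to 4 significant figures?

11.41

Checks: |VK| = 44.60 ✓; |KD| = 49.80 ✓.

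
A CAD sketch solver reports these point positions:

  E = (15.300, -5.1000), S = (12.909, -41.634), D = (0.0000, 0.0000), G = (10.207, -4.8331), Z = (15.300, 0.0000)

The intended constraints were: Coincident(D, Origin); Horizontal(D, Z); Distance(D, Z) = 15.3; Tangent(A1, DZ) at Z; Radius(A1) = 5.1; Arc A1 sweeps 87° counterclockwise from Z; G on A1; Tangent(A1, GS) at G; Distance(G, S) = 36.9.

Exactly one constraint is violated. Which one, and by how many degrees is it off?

Tangent(A1, GS) at G — off by 7.20°.

D = (0.00, 0.00) ✓; D.y = 0.00, Z.y = 0.00 ✓; |DZ| = 15.30 ✓; ∠(EZ, ZD) = 90.00° ✓; |EZ| = 5.100 ✓; bearing(E→G) − bearing(E→Z) = 87.00° ✓; |EG| = 5.100 ✓; ∠(EG, GS) = 82.80° ✗; |GS| = 36.90 ✓.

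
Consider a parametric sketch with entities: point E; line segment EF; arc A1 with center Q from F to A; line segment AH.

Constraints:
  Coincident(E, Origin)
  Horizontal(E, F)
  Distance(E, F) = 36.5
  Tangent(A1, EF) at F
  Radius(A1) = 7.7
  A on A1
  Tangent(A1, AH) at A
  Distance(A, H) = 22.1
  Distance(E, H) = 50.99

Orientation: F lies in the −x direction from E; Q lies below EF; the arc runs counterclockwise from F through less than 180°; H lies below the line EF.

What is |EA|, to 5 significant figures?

44.994

Checks: E.y = 0.00, F.y = 0.00 ✓; ∠(QF, FE) = 90.00° ✓; |QF| = 7.700 ✓; |QA| = 7.700 ✓; ∠(QA, AH) = 90.00° ✓; |AH| = 22.10 ✓; |EH| = 50.99 ✓.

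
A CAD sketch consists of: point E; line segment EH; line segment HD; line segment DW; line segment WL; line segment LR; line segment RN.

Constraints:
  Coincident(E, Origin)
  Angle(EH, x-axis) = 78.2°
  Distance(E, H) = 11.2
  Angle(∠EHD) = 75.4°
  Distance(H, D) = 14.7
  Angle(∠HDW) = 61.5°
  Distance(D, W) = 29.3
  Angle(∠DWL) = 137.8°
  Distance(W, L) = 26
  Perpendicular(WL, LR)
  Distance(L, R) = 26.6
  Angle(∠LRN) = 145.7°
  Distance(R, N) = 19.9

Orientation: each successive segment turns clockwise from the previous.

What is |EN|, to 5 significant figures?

36.752

WL is perpendicular to LR, so LR runs at 82.900°; with |LR| = 26.6, R = (-31.027, 17.189). ∠LRN = 145.7° gives RN at 48.600° from the x-axis; with |RN| = 19.9, N = (-17.867, 32.116). Then |EN| = |N − E| = 36.752.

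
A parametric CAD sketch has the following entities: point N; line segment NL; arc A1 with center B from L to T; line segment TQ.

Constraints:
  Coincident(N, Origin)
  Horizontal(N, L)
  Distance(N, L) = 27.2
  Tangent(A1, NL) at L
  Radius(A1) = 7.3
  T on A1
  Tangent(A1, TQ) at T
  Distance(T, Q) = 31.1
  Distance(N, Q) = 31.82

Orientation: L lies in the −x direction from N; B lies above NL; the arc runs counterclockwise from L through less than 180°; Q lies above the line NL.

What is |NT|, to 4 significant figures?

21.12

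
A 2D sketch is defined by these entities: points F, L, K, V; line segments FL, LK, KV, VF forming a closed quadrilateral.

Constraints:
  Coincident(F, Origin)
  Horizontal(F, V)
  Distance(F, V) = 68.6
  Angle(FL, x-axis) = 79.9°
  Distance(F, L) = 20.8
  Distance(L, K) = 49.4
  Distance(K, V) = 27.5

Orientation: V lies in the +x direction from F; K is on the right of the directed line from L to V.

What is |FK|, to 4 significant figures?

43.90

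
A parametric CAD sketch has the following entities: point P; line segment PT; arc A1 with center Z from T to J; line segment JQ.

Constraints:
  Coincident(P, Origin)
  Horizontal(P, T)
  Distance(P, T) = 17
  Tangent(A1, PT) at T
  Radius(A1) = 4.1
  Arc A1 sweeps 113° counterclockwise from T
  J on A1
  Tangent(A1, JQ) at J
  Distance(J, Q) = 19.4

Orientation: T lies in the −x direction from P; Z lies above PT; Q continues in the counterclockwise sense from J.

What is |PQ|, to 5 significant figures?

31.432

P is at the origin; P and T share the same y with |PT| = 17.0 and T on the −x side, so T = (-17.000, 0.0000). The tangent condition forces ZT to be normal to PT, so Z = T + (0, 4.1) = (-17.000, 4.1000). On A1, T sits at bearing -90° from Z; a 113° counterclockwise sweep puts J at bearing 23°, so J = Z + 4.1·(cos 23°, sin 23°) = (-13.226, 5.7020). A1 meets JQ tangentially, so ZJ is at right angles to JQ, so JQ runs along (−sin 23°, cos 23°); with |JQ| = 19.4, Q = (-20.806, 23.560). Then |PQ| = |Q − P| = 31.432.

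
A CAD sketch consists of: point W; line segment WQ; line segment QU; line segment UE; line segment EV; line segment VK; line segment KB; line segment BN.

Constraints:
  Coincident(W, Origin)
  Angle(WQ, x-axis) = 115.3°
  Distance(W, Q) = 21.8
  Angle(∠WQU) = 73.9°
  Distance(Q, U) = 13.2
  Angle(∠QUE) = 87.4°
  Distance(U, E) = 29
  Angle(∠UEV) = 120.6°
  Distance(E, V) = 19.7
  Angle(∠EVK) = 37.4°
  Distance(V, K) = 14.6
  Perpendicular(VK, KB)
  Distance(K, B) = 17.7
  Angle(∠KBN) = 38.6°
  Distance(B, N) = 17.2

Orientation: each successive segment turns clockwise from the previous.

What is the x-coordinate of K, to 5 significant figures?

-4.7675

W is at the origin; WQ runs at 115.3° with length 21.8, so Q = (-9.3164, 19.709). ∠WQU = 73.9° gives QU at 9.2000° from the x-axis; with |QU| = 13.2, U = (3.7138, 21.819). ∠QUE = 87.4° gives UE at -83.400° from the x-axis; with |UE| = 29.0, E = (7.0470, -6.9884). ∠UEV = 120.6° gives EV at -142.80° from the x-axis; with |EV| = 19.7, V = (-8.6447, -18.899). ∠EVK = 37.4° gives VK at 74.600° from the x-axis; with |VK| = 14.6, K = (-4.7675, -4.8232). So K.x = -4.7675.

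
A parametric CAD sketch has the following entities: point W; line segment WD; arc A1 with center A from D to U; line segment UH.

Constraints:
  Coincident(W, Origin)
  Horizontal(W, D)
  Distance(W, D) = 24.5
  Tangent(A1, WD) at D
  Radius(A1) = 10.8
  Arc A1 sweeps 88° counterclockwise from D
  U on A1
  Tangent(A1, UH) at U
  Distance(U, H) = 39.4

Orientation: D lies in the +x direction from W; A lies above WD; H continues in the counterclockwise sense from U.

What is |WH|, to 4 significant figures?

61.84

On A1, D sits at bearing -90° from A; an 88° counterclockwise sweep puts U at bearing -2°, so U = A + 10.8·(cos -2°, sin -2°) = (35.29, 10.42). Since A1 is tangent to UH there, AU ⟂ UH, so UH runs along (−sin -2°, cos -2°); with |UH| = 39.4, H = (36.67, 49.80). Then |WH| = |H − W| = 61.84.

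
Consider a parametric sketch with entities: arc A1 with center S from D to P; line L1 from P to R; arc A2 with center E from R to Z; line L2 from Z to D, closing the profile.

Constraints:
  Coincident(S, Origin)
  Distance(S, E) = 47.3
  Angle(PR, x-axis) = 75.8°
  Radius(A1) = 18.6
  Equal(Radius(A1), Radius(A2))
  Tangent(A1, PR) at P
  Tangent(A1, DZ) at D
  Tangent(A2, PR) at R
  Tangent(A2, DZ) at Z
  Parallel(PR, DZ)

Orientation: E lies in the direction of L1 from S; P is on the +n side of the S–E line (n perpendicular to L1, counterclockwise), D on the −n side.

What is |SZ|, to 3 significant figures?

50.8

The slot axis is L1's direction at 75.8°, so u = (cos 75.8°, sin 75.8°) = (0.245, 0.969) and n = (−sin 75.8°, cos 75.8°) = (-0.969, 0.245). S is at the origin and E lies 47.3 along u from S, so E = 47.3·u = (11.6, 45.9). Tangency of A1 to both parallel lines with radius 18.6 puts P and D at S ± 18.6·n: P = (-18.0, 4.56), D = (18.0, -4.56). Equal radii place R and Z the same way about E: R = E + 18.6·n = (-6.43, 50.4), Z = E − 18.6·n = (29.6, 41.3). Then |SZ| = |Z − S| = 50.8.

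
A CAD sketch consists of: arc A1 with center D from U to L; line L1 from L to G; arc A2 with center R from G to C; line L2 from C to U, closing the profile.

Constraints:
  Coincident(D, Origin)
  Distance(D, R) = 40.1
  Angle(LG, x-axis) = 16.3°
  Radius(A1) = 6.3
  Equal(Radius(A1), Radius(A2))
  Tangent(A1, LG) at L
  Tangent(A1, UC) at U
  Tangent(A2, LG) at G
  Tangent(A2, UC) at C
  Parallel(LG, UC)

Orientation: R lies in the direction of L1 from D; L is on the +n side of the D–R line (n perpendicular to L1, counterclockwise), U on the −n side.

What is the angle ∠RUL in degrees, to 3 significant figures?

81.1°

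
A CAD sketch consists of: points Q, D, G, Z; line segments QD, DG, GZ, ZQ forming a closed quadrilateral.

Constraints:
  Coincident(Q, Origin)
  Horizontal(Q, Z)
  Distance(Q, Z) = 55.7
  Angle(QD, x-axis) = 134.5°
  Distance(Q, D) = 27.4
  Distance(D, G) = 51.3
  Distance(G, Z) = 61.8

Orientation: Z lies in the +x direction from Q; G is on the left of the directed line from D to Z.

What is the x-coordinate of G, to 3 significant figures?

21.1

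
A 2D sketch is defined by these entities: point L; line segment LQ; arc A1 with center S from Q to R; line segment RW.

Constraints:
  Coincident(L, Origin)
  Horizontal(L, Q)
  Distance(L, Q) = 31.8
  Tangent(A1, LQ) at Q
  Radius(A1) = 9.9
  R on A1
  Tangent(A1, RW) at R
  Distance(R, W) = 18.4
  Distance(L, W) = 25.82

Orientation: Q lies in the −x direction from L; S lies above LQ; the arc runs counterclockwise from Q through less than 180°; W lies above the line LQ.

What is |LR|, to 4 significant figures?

23.66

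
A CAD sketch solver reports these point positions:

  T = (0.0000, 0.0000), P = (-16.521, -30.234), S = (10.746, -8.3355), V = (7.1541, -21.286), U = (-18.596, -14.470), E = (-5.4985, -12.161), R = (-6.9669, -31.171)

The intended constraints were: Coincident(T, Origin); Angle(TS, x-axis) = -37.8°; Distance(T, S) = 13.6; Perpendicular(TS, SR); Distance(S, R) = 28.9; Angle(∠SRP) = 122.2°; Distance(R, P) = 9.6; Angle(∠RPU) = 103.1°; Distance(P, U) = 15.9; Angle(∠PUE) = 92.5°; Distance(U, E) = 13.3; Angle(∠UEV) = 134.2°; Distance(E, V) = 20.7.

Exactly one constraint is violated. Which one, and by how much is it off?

Distance(E, V) = 20.7 — off by 5.10.

T = (0.00, 0.00) ✓; TS at -37.80° ✓; |TS| = 13.60 ✓; ∠(TS, SR) = 90.00° ✓; |SR| = 28.90 ✓; ∠SRP = 122.2° ✓; |RP| = 9.600 ✓; ∠RPU = 103.1° ✓; |PU| = 15.90 ✓; ∠PUE = 92.50° ✓; |UE| = 13.30 ✓; ∠UEV = 134.2° ✓; |EV| = 15.60 ✗.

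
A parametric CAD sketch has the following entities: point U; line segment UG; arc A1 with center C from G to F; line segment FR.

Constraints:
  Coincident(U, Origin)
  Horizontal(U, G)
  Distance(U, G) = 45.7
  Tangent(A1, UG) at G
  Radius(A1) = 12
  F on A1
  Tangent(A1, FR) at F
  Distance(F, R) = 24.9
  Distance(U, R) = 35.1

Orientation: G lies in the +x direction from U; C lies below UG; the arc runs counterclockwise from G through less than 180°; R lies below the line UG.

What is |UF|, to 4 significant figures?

35.93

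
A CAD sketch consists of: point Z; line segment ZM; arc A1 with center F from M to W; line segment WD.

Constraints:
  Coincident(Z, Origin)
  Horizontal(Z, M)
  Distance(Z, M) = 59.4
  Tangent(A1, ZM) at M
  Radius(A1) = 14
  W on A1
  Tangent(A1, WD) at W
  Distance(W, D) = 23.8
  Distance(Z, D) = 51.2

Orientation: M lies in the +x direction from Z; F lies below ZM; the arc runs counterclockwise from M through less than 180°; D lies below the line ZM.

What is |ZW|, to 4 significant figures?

47.05

Z is at the origin; ZM is horizontal with |ZM| = 59.4 and M on the +x side, so M = (59.40, 0.000). Tangency of A1 to ZM means the radius FM is perpendicular to ZM, so F = M + (0, -14) = (59.40, -14.00). Since FW ⟂ WD (tangency), |FD| = √(14.0² + 23.8²) = 27.61 regardless of where W sits on A1. So D lies on both circle(Z, 51.2) and circle(F, 27.61); the below-ZM intersection is D = (39.25, -32.88). W is the foot of the tangent from D: W = (45.97, -10.05).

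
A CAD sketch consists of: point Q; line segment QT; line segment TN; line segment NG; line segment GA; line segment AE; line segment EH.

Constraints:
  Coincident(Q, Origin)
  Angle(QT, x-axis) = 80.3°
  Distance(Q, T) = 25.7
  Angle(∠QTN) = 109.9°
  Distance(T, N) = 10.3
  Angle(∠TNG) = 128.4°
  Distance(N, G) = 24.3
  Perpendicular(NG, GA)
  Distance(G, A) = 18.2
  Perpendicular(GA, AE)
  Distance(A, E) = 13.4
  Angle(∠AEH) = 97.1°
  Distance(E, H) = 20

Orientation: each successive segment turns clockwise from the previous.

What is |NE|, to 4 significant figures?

21.21

NG is perpendicular to GA, so GA runs at -131.4°; with |GA| = 18.2, A = (20.66, -2.565). GA ⟂ AE, so AE runs at 138.6°; with |AE| = 13.4, E = (10.61, 6.296). Then |NE| = |E − N| = 21.21.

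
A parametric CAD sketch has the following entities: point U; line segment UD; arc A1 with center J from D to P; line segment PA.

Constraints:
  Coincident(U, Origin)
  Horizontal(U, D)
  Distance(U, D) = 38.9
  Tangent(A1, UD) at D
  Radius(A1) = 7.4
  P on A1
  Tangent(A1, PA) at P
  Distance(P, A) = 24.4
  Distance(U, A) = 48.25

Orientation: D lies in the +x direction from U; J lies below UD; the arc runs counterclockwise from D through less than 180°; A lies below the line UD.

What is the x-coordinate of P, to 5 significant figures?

31.596

U is at the origin; UD is horizontal with |UD| = 38.9 and D on the +x side, so D = (38.900, 0.0000). Since A1 is tangent to UD there, JD ⟂ UD, so J = D + (0, -7.4) = (38.900, -7.4000). Since JP ⟂ PA (tangency), |JA| = √(7.4² + 24.4²) = 25.497 regardless of where P sits on A1. So A lies on both circle(U, 48.25) and circle(J, 25.497); the below-UD intersection is A = (35.506, -32.671). P is the foot of the tangent from A: P = (31.596, -8.5860).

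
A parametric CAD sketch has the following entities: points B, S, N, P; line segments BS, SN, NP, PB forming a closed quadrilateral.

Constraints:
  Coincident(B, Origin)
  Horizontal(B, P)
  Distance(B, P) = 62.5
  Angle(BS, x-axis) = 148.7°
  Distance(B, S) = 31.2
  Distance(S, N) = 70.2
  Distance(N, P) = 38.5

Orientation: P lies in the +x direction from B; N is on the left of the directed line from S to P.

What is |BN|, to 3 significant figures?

52.8

Checks: |SN| = 70.20 ✓; |NP| = 38.50 ✓.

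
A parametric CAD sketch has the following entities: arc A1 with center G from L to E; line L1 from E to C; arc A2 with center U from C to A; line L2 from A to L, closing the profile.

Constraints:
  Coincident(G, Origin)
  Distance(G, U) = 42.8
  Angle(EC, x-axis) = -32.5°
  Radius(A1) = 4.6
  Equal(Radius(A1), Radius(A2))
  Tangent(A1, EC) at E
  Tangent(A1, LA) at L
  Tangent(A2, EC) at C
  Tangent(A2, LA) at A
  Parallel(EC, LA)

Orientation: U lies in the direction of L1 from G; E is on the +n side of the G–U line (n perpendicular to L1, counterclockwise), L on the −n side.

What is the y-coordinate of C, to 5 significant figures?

-19.117

The slot axis is L1's direction at -32.5°, so u = (cos -32.5°, sin -32.5°) = (0.84339, -0.53730) and n = (−sin -32.5°, cos -32.5°) = (0.53730, 0.84339). G is at the origin and U lies 42.8 along u from G, so U = 42.8·u = (36.097, -22.996). Tangency of A1 to both parallel lines with radius 4.6 puts E and L at G ± 4.6·n: E = (2.4716, 3.8796), L = (-2.4716, -3.8796). Equal radii place C and A the same way about U: C = U + 4.6·n = (38.569, -19.117), A = U − 4.6·n = (33.626, -26.876). So C.y = -19.117.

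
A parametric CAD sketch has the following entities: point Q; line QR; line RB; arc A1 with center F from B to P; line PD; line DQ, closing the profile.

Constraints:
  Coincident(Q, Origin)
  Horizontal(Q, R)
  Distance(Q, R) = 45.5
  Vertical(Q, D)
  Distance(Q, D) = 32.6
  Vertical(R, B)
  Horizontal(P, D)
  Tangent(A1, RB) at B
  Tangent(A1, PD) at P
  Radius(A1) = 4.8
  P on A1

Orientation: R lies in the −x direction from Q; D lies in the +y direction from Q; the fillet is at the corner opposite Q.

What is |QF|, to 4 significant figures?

49.29

Q is at the origin; Q and R share the same y with |QR| = 45.5 and R on the −x side, so R = (-45.50, 0.000). Q and D share the same x with |QD| = 32.6 and D on the +y side, so D = (0.000, 32.60). The virtual corner opposite Q is at (-45.50, 32.60). A1 meets RB tangentially, so FB is at right angles to RB and tangency of A1 to PD means the radius FP is perpendicular to PD, with radius 4.8, so the center F sits 4.8 in from both sides at F = (-40.70, 27.80). Then |QF| = |F − Q| = 49.29.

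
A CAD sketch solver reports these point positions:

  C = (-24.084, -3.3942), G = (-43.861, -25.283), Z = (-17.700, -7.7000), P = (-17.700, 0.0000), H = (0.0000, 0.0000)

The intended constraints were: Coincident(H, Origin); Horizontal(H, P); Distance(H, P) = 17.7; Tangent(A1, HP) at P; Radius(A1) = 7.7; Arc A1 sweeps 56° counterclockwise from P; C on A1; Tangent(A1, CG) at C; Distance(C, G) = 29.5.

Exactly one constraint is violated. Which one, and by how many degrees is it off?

Tangent(A1, CG) at C — off by 8.10°.

H = (0.00, 0.00) ✓; H.y = 0.00, P.y = 0.00 ✓; |HP| = 17.70 ✓; ∠(ZP, PH) = 90.00° ✓; |ZP| = 7.700 ✓; bearing(Z→C) − bearing(Z→P) = 56.00° ✓; |ZC| = 7.700 ✓; ∠(ZC, CG) = 98.10° ✗; |CG| = 29.50 ✓.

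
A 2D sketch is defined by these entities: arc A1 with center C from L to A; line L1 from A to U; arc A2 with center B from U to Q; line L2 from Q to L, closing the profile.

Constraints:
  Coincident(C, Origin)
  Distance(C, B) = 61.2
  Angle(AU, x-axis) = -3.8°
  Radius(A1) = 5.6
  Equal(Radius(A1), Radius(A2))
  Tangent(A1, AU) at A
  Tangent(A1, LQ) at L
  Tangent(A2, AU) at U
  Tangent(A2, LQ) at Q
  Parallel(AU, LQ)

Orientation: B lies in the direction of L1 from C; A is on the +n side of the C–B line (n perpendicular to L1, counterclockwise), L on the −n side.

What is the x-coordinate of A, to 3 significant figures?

0.371

The slot axis is L1's direction at -3.8°, so u = (cos -3.8°, sin -3.8°) = (0.998, -0.0663) and n = (−sin -3.8°, cos -3.8°) = (0.0663, 0.998). C is at the origin and B lies 61.2 along u from C, so B = 61.2·u = (61.1, -4.06). Tangency of A1 to both parallel lines with radius 5.6 puts A and L at C ± 5.6·n: A = (0.371, 5.59), L = (-0.371, -5.59). So A.x = 0.371.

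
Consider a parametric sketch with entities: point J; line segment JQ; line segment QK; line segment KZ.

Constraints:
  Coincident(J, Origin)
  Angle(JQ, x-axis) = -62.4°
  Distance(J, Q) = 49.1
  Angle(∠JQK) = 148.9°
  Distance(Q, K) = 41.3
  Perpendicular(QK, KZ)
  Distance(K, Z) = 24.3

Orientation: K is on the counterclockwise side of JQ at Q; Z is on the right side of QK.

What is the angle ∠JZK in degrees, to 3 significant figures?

59.2°

J is at the origin; JQ runs at -62.4° with length 49.1, so Q = 49.1·(cos -62.4°, sin -62.4°) = (22.7, -43.5). ∠JQK = 148.9°, so QK runs at -62.4° + (180° − 148.9°) = -31.3° from the x-axis; with |QK| = 41.3, K = Q + 41.3·(cos -31.3°, sin -31.3°) = (58.0, -65.0). QK is perpendicular to KZ; with |KZ| = 24.3 on the right of QK, Z = K + 24.3·(-0.520, -0.854) = (45.4, -85.7). Then cos ∠JZK = ZJ·ZK / (|ZJ||ZK|), giving 59.2°.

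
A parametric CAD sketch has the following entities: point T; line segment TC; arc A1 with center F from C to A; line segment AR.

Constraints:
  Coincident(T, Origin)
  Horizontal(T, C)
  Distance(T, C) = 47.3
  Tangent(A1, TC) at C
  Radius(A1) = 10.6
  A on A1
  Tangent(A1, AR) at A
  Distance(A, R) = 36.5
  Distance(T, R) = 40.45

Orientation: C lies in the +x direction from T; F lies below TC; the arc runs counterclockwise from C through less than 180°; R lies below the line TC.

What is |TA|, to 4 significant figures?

38.66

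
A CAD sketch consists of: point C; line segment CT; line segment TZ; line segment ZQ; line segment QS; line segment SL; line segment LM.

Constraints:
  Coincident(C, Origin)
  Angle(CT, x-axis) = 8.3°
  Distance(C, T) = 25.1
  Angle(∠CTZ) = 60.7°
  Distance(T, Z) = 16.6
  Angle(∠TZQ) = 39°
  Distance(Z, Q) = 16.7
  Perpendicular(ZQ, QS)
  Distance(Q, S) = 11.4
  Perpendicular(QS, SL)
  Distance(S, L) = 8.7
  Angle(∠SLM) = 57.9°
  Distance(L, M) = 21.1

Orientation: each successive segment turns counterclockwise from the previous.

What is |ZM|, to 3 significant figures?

20.3

C is at the origin; CT runs at 8.3° with length 25.1, so T = (24.8, 3.62). ∠CTZ = 60.7° gives TZ at 128° from the x-axis; with |TZ| = 16.6, Z = (14.7, 16.8). ∠TZQ = 39.0° gives ZQ at -91.4° from the x-axis; with |ZQ| = 16.7, Q = (14.3, 0.0803). The perpendicularity gives QS at right angles to ZQ, so QS runs at -1.40°; with |QS| = 11.4, S = (25.7, -0.198). QS ⟂ SL, so SL runs at 88.6°; with |SL| = 8.7, L = (25.9, 8.50). ∠SLM = 57.9° gives LM at -149° from the x-axis; with |LM| = 21.1, M = (7.77, -2.27). Then |ZM| = |M − Z| = 20.3.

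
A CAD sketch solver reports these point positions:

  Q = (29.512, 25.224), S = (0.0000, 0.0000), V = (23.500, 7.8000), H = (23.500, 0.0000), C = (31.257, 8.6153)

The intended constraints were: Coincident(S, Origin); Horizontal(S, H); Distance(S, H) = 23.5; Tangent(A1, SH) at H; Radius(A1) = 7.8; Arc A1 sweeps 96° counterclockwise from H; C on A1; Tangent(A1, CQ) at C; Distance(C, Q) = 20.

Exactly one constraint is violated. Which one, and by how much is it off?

Distance(C, Q) = 20 — off by 3.30.

S = (0.00, 0.00) ✓; S.y = 0.00, H.y = 0.00 ✓; |SH| = 23.50 ✓; ∠(VH, HS) = 90.00° ✓; |VH| = 7.800 ✓; bearing(V→C) − bearing(V→H) = 96.00° ✓; |VC| = 7.800 ✓; ∠(VC, CQ) = 90.00° ✓; |CQ| = 16.70 ✗.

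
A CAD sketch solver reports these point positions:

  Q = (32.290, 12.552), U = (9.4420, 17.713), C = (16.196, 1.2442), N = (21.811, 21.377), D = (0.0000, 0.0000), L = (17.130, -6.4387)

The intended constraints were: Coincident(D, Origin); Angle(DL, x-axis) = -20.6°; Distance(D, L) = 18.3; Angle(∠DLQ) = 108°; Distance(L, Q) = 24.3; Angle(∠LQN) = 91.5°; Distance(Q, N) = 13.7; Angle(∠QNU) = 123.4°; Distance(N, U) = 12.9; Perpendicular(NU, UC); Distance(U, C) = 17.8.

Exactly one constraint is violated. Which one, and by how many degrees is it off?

Perpendicular(NU, UC) — off by 5.80°.

D = (0.00, 0.00) ✓; DL at -20.60° ✓; |DL| = 18.30 ✓; ∠DLQ = 108.0° ✓; |LQ| = 24.30 ✓; ∠LQN = 91.50° ✓; |QN| = 13.70 ✓; ∠QNU = 123.4° ✓; |NU| = 12.90 ✓; ∠(NU, UC) = 95.80° ✗; |UC| = 17.80 ✓.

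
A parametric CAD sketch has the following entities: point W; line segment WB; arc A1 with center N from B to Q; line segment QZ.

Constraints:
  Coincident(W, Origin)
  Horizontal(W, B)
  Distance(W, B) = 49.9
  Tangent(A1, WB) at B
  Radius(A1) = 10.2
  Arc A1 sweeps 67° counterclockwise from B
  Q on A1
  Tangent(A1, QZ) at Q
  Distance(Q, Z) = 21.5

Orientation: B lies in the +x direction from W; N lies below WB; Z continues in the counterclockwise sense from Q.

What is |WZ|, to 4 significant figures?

41.32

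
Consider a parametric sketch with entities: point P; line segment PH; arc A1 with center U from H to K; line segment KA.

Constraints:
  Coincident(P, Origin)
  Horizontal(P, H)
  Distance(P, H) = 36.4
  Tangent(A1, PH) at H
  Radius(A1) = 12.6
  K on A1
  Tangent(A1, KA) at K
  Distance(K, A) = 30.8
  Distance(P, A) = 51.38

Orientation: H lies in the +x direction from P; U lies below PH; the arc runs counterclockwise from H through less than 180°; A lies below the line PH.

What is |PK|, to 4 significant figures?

27.41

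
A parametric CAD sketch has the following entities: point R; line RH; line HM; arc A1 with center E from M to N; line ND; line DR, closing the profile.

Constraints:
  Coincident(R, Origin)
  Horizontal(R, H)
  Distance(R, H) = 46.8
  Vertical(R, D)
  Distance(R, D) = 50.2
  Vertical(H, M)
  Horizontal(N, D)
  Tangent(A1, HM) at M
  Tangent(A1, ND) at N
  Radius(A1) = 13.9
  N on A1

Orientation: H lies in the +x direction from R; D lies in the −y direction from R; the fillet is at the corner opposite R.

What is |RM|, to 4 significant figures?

59.23

R is at the origin; RH is horizontal with |RH| = 46.8 and H on the +x side, so H = (46.80, 0.000). R and D share the same x with |RD| = 50.2 and D on the −y side, so D = (0.000, -50.20). The virtual corner opposite R is at (46.80, -50.20). Since A1 is tangent to HM there, EM ⟂ HM and tangency of A1 to ND means the radius EN is perpendicular to ND, with radius 13.9, so the center E sits 13.9 in from both sides at E = (32.90, -36.30). That places the tangent points at M = (46.80, -36.30) on HM and N = (32.90, -50.20) on ND. Then |RM| = |M − R| = 59.23.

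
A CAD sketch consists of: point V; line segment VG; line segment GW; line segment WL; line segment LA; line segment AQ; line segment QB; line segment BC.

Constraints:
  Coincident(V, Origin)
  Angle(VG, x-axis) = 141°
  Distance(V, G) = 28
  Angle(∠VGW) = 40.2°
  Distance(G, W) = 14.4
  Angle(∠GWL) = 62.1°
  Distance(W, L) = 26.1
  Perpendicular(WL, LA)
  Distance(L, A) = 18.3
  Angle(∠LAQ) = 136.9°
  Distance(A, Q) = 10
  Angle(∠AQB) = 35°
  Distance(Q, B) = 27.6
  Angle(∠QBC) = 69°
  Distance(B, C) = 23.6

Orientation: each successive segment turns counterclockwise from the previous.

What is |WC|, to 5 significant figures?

44.851

∠AQB = 35.0° gives QB at -43.200° from the x-axis; with |QB| = 27.6, B = (0.087269, 16.610). ∠QBC = 69.0° gives BC at 67.800° from the x-axis; with |BC| = 23.6, C = (9.0043, 38.460). Then |WC| = |C − W| = 44.851.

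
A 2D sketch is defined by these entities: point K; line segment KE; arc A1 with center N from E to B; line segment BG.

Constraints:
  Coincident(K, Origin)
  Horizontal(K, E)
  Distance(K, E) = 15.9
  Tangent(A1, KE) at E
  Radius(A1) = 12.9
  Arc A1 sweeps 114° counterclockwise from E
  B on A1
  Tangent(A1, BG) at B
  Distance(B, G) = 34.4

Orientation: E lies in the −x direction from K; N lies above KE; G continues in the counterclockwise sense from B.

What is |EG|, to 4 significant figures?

49.62

K is at the origin; K and E share the same y with |KE| = 15.9 and E on the −x side, so E = (-15.90, 0.000). A1 meets KE tangentially, so NE is at right angles to KE, so N = E + (0, 12.9) = (-15.90, 12.90). On A1, E sits at bearing -90° from N; a 114° counterclockwise sweep puts B at bearing 24°, so B = N + 12.9·(cos 24°, sin 24°) = (-4.115, 18.15). Tangency of A1 to BG means the radius NB is perpendicular to BG, so BG runs along (−sin 24°, cos 24°); with |BG| = 34.4, G = (-18.11, 49.57). Then |EG| = |G − E| = 49.62.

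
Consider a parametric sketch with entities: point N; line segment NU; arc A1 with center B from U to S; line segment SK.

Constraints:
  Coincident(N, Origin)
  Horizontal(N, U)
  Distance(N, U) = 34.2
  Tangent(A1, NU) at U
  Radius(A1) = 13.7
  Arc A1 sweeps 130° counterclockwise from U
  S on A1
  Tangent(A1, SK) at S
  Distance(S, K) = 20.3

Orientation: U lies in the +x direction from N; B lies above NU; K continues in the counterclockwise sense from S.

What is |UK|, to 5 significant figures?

38.142

N is at the origin; NU is horizontal with |NU| = 34.2 and U on the +x side, so U = (34.200, 0.0000). The tangent condition forces BU to be normal to NU, so B = U + (0, 13.7) = (34.200, 13.700). On A1, U sits at bearing -90° from B; a 130° counterclockwise sweep puts S at bearing 40°, so S = B + 13.7·(cos 40°, sin 40°) = (44.695, 22.506). Tangency of A1 to SK means the radius BS is perpendicular to SK, so SK runs along (−sin 40°, cos 40°); with |SK| = 20.3, K = (31.646, 38.057). Then |UK| = |K − U| = 38.142.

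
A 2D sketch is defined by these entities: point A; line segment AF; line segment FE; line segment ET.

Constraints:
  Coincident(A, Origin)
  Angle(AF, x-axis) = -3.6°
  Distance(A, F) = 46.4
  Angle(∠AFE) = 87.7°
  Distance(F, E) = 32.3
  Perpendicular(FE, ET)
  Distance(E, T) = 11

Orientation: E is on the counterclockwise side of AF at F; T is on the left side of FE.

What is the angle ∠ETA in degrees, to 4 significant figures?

139.3°

A is at the origin; AF runs at -3.6° with length 46.4, so F = 46.4·(cos -3.6°, sin -3.6°) = (46.31, -2.913). ∠AFE = 87.7°, so FE runs at -3.6° + (180° − 87.7°) = 88.70° from the x-axis; with |FE| = 32.3, E = F + 32.3·(cos 88.70°, sin 88.70°) = (47.04, 29.38). The perpendicularity gives ET at right angles to FE; with |ET| = 11.0 on the left of FE, T = E + 11.0·(-0.9997, 0.02269) = (36.04, 29.63). Then cos ∠ETA = TE·TA / (|TE||TA|), giving 139.3°.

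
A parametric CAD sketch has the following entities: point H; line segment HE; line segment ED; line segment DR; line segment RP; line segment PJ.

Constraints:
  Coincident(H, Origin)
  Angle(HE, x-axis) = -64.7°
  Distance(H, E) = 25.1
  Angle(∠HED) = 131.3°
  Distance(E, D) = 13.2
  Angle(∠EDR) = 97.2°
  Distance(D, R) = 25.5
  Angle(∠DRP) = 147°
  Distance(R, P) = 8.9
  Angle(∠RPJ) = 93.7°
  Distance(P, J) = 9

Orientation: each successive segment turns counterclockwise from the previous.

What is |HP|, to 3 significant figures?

32.5

H is at the origin; HE runs at -64.7° with length 25.1, so E = (10.7, -22.7). ∠HED = 131.3° gives ED at -16.0° from the x-axis; with |ED| = 13.2, D = (23.4, -26.3). ∠EDR = 97.2° gives DR at 66.8° from the x-axis; with |DR| = 25.5, R = (33.5, -2.89). ∠DRP = 147.0° gives RP at 99.8° from the x-axis; with |RP| = 8.9, P = (31.9, 5.88). Then |HP| = |P − H| = 32.5.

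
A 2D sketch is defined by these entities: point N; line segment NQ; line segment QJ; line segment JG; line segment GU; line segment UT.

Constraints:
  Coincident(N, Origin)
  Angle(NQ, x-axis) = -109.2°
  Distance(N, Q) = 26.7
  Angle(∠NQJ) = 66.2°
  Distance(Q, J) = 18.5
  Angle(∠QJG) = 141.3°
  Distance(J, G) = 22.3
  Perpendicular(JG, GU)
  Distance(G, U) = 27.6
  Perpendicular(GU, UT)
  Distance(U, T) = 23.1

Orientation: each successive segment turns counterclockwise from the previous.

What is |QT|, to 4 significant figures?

21.05

N is at the origin; NQ runs at -109.2° with length 26.7, so Q = (-8.781, -25.21). ∠NQJ = 66.2° gives QJ at 4.600° from the x-axis; with |QJ| = 18.5, J = (9.660, -23.73). ∠QJG = 141.3° gives JG at 43.30° from the x-axis; with |JG| = 22.3, G = (25.89, -8.437). JG is perpendicular to GU, so GU runs at 133.3°; with |GU| = 27.6, U = (6.960, 11.65). The perpendicularity gives UT at right angles to GU, so UT runs at -136.7°; with |UT| = 23.1, T = (-9.851, -4.193). Then |QT| = |T − Q| = 21.05.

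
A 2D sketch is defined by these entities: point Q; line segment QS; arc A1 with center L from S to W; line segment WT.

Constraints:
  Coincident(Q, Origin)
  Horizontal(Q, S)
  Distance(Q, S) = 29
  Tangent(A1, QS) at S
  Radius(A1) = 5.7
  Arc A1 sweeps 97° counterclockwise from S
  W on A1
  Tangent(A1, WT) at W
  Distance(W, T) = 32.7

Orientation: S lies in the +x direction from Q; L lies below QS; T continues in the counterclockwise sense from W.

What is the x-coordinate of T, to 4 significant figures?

27.33

Q is at the origin; QS is horizontal with |QS| = 29.0 and S on the +x side, so S = (29.00, 0.000). The tangent condition forces LS to be normal to QS, so L = S + (0, -5.7) = (29.00, -5.700). On A1, S sits at bearing 90° from L; a 97° counterclockwise sweep puts W at bearing 187°, so W = L + 5.7·(cos 187°, sin 187°) = (23.34, -6.395). Tangency of A1 to WT means the radius LW is perpendicular to WT, so WT runs along (−sin 187°, cos 187°); with |WT| = 32.7, T = (27.33, -38.85). So T.x = 27.33.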